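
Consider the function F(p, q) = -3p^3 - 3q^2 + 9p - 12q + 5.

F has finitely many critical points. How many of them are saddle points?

F separates as a function of p plus a function of q, so ∇F=0 decouples.
∂F/∂p = -9(p - 1)(p + 1) = 0 at p ∈ {-1, 1}; ∂F/∂q = -6(q + 2) = 0 at q ∈ {-2}.
The Hessian is diagonal: diag(F_pp, F_qq). Second derivatives: F_pp(-1)=18, F_pp(1)=-18; F_qq(-2)=-6.
Saddle points occur where the two diagonal entries have opposite signs: (-1, -2). Count: 1.

1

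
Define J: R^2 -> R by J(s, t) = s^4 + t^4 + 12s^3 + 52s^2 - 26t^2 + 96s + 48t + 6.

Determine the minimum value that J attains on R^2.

J(s,t) separates as P(s) + Q(t) + 6, so its minimum is min P + min Q + 6.
P'(s) = 4(s + 2)(s + 3)(s + 4) vanishes at s ∈ {-4, -3, -2}; Q'(t) = 4(t - 3)(t - 1)(t + 4) vanishes at t ∈ {-4, 1, 3}.
Local minima of P (where P''>0): P(-4)=-64, P(-2)=-64. Local minima of Q: Q(-4)=-352, Q(3)=-9.
So the global minimum of J is P(-4) + Q(-4) + 6 = -64 − 352 + 6 = -410, attained at (-4, -4).

-410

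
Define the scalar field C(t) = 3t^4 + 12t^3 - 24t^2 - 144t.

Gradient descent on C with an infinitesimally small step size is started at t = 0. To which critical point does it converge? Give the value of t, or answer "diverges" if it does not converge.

C'(t) = 12(t - 2)(t + 2)(t + 3), so C'(0) = -144.
Gradient descent moves in the -C' direction, i.e. t is increasing.
The nearest critical point in that direction is t = 2, where C'' = 240 > 0 (a local minimum). The iterate converges there.

2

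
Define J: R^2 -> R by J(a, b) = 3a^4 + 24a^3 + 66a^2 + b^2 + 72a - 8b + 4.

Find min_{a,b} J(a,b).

J(a,b) separates as P(a) + Q(b) + 4, so its minimum is min P + min Q + 4.
P'(a) = 12(a + 1)(a + 2)(a + 3) vanishes at a ∈ {-3, -2, -1}; Q'(b) = 2b - 8 vanishes at b ∈ {4}.
Local minima of P (where P''>0): P(-3)=-27, P(-1)=-27. Local minima of Q: Q(4)=-16.
So the global minimum of J is P(-3) + Q(4) + 4 = -27 − 16 + 4 = -39, attained at (-3, 4).

-39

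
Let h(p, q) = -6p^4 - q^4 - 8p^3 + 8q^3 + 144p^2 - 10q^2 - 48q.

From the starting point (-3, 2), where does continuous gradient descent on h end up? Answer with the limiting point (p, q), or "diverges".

h is separable, so gradient descent decouples: p follows -∂h/∂p, q follows -∂h/∂q.
∂h/∂p = -24p(p - 3)(p + 4); at p=-3 this is -432, so p increases.
∂h/∂q = -4(q - 4)(q - 3)(q + 1); at q=2 this is -24, so q increases.
p converges to its nearest critical value 0 (a local min of the p-part); q converges to 3. The iterate converges to (0, 3).

(0, 3)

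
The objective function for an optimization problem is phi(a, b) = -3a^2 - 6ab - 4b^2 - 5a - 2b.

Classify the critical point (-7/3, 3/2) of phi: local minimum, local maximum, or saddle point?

The Hessian of phi is constant: H = [[-6, -6], [-6, -8]].
det(H) = (-6)·(-8) − (-6)² = 12.
det(H) > 0 and tr(H) = -14 < 0, so H is negative definite and the point is a local maximum.

local maximum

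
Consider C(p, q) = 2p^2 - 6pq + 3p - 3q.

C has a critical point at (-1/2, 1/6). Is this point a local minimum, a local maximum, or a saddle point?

saddle point

The Hessian of C is constant: H = [[4, -6], [-6, 0]].
det(H) = 4·0 − (-6)² = -36.
Since det(H) < 0, H is indefinite and the critical point is a saddle point.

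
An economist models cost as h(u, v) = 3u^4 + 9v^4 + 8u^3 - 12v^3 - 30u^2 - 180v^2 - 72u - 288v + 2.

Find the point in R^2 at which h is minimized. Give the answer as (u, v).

(2, 4)

h(u,v) separates as P(u) + Q(v) + 2, so its minimum is min P + min Q + 2.
P'(u) = 12(u - 2)(u + 1)(u + 3) vanishes at u ∈ {-3, -1, 2}; Q'(v) = 36(v - 4)(v + 1)(v + 2) vanishes at v ∈ {-2, -1, 4}.
Local minima of P (where P''>0): P(-3)=-27, P(2)=-152. Local minima of Q: Q(-2)=96, Q(4)=-2496.
So the global minimum of h is P(2) + Q(4) + 2 = -152 − 2496 + 2 = -2646, attained at (2, 4).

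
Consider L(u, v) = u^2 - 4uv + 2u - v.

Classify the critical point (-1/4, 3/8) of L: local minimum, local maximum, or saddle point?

saddle point

The Hessian of L is constant: H = [[2, -4], [-4, 0]].
det(H) = 2·0 − (-4)² = -16.
Since det(H) < 0, H is indefinite and the critical point is a saddle point.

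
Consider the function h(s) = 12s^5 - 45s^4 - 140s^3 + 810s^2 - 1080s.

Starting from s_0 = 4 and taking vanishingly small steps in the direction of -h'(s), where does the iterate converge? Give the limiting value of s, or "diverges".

h'(s) = 60(s - 3)(s - 2)(s - 1)(s + 3), so h'(4) = 2520.
Gradient descent moves in the -h' direction, i.e. s is decreasing.
The nearest critical point in that direction is s = 3, where h'' = 720 > 0 (a local minimum). The iterate converges there.

3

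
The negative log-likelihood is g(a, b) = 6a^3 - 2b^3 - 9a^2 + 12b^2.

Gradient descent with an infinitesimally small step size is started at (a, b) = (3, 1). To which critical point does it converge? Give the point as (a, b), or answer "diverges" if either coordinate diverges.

g is separable, so gradient descent decouples: a follows -∂g/∂a, b follows -∂g/∂b.
∂g/∂a = 18a(a - 1); at a=3 this is 108, so a decreases.
∂g/∂b = -6b(b - 4); at b=1 this is 18, so b decreases.
a converges to its nearest critical value 1 (a local min of the a-part); b converges to 0. The iterate converges to (1, 0).

(1, 0)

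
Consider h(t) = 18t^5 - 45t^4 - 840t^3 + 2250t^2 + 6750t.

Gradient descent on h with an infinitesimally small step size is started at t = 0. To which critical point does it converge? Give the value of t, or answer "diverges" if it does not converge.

-1

h'(t) = 90(t - 5)(t - 3)(t + 1)(t + 5), so h'(0) = 6750.
Gradient descent moves in the -h' direction, i.e. t is decreasing.
The nearest critical point in that direction is t = -1, where h'' = 8640 > 0 (a local minimum). The iterate converges there.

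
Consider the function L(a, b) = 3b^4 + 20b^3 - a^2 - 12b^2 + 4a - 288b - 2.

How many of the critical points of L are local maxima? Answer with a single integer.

1

L separates as a function of a plus a function of b, so ∇L=0 decouples.
∂L/∂a = -2(a - 2) = 0 at a ∈ {2}; ∂L/∂b = 12(b - 2)(b + 3)(b + 4) = 0 at b ∈ {-4, -3, 2}.
The Hessian is diagonal: diag(L_aa, L_bb). Second derivatives: L_aa(2)=-2; L_bb(-4)=72, L_bb(-3)=-60, L_bb(2)=360.
Local maxima occur where both diagonal entries negative: (2, -3). Count: 1.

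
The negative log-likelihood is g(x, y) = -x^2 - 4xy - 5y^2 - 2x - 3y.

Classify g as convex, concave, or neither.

concave

g is quadratic, so its Hessian is the constant matrix H = [[-2, -4], [-4, -10]].
det(H) = 4, tr(H) = -12.
det(H) > 0 and tr(H) < 0, so H is negative definite everywhere: concave.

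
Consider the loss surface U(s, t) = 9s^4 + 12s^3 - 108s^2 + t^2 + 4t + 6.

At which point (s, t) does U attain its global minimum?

(-3, -2)

U(s,t) separates as P(s) + Q(t) + 6, so its minimum is min P + min Q + 6.
P'(s) = 36s(s - 2)(s + 3) vanishes at s ∈ {-3, 0, 2}; Q'(t) = 2(t + 2) vanishes at t ∈ {-2}.
Local minima of P (where P''>0): P(-3)=-567, P(2)=-192. Local minima of Q: Q(-2)=-4.
So the global minimum of U is P(-3) + Q(-2) + 6 = -567 − 4 + 6 = -565, attained at (-3, -2).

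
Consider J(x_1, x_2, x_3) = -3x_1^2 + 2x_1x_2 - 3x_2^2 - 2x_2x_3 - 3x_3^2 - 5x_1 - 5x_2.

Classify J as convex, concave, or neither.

concave

J is quadratic, so its Hessian is the constant matrix H = [[-6, 2, 0], [2, -6, -2], [0, -2, -6]].
Leading principal minors: -6, 32, -168.
Signs alternate −, +, − ⇒ H ≺ 0 ⇒ concave.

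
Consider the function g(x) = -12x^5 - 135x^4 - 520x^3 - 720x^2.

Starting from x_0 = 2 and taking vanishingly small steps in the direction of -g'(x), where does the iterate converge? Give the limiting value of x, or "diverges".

g'(x) = -60x(x + 2)(x + 3)(x + 4), so g'(2) = -14400.
Gradient descent moves in the -g' direction, i.e. x is increasing.
There is no critical point above x=2, and g' keeps the same sign, so the iterate runs off to +∞.

diverges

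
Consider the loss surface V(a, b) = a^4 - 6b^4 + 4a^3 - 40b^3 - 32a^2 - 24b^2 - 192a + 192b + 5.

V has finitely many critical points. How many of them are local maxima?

2

V separates as a function of a plus a function of b, so ∇V=0 decouples.
∂V/∂a = 4(a - 4)(a + 3)(a + 4) = 0 at a ∈ {-4, -3, 4}; ∂V/∂b = -24(b - 1)(b + 2)(b + 4) = 0 at b ∈ {-4, -2, 1}.
The Hessian is diagonal: diag(V_aa, V_bb). Second derivatives: V_aa(-4)=32, V_aa(-3)=-28, V_aa(4)=224; V_bb(-4)=-240, V_bb(-2)=144, V_bb(1)=-360.
Local maxima occur where both diagonal entries negative: (-3, -4), (-3, 1). Count: 2.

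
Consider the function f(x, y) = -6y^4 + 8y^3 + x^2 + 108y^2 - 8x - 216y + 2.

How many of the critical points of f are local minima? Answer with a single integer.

f separates as a function of x plus a function of y, so ∇f=0 decouples.
∂f/∂x = 2(x - 4) = 0 at x ∈ {4}; ∂f/∂y = -24(y - 3)(y - 1)(y + 3) = 0 at y ∈ {-3, 1, 3}.
The Hessian is diagonal: diag(f_xx, f_yy). Second derivatives: f_xx(4)=2; f_yy(-3)=-576, f_yy(1)=192, f_yy(3)=-288.
Local minima occur where both diagonal entries positive: (4, 1). Count: 1.

1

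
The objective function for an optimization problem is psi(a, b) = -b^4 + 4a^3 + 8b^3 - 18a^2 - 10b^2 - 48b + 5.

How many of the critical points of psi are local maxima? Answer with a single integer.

2

psi separates as a function of a plus a function of b, so ∇psi=0 decouples.
∂psi/∂a = 12a(a - 3) = 0 at a ∈ {0, 3}; ∂psi/∂b = -4(b - 4)(b - 3)(b + 1) = 0 at b ∈ {-1, 3, 4}.
The Hessian is diagonal: diag(psi_aa, psi_bb). Second derivatives: psi_aa(0)=-36, psi_aa(3)=36; psi_bb(-1)=-80, psi_bb(3)=16, psi_bb(4)=-20.
Local maxima occur where both diagonal entries negative: (0, -1), (0, 4). Count: 2.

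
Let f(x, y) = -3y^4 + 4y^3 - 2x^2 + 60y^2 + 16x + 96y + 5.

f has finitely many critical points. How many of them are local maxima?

f separates as a function of x plus a function of y, so ∇f=0 decouples.
∂f/∂x = -4(x - 4) = 0 at x ∈ {4}; ∂f/∂y = -12(y - 4)(y + 1)(y + 2) = 0 at y ∈ {-2, -1, 4}.
The Hessian is diagonal: diag(f_xx, f_yy). Second derivatives: f_xx(4)=-4; f_yy(-2)=-72, f_yy(-1)=60, f_yy(4)=-360.
Local maxima occur where both diagonal entries negative: (4, -2), (4, 4). Count: 2.

2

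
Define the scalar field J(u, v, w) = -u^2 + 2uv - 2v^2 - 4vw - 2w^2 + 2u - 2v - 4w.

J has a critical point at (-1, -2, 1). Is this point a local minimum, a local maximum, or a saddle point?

The Hessian is constant: H = [[-2, 2, 0], [2, -4, -4], [0, -4, -4]].
Leading principal minors: Δ₁ = -2, Δ₂ = 4, Δ₃ = 16.
The minors fit neither the all-positive nor the alternating-sign pattern, so H is indefinite: a saddle point.

saddle point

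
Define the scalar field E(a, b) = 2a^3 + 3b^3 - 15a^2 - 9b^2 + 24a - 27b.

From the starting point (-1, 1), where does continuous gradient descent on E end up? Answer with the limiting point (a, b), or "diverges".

diverges

E is separable, so gradient descent decouples: a follows -∂E/∂a, b follows -∂E/∂b.
∂E/∂a = 6(a - 4)(a - 1); at a=-1 this is 60, so a decreases.
∂E/∂b = 9(b - 3)(b + 1); at b=1 this is -36, so b increases.
The a-coordinate has no critical point in that direction and runs off to infinity.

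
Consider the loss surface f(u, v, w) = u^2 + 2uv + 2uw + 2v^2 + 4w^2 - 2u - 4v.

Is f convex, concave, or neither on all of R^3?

convex

f is quadratic, so its Hessian is the constant matrix H = [[2, 2, 2], [2, 4, 0], [2, 0, 8]].
Leading principal minors: 2, 4, 16.
All positive ⇒ H ≻ 0 ⇒ convex.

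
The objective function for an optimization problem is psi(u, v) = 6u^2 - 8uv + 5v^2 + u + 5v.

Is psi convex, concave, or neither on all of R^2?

convex

psi is quadratic, so its Hessian is the constant matrix H = [[12, -8], [-8, 10]].
det(H) = 56, tr(H) = 22.
det(H) > 0 and tr(H) > 0, so H is positive definite everywhere: convex.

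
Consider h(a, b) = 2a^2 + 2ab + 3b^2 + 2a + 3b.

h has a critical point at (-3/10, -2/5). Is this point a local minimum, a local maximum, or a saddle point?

local minimum

The Hessian of h is constant: H = [[4, 2], [2, 6]].
det(H) = 4·6 − 2² = 20.
det(H) > 0 and tr(H) = 10 > 0, so H is positive definite and the point is a local minimum.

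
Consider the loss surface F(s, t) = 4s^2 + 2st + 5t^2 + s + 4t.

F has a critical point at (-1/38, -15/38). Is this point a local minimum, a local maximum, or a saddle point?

local minimum

The Hessian of F is constant: H = [[8, 2], [2, 10]].
det(H) = 8·10 − 2² = 76.
det(H) > 0 and tr(H) = 18 > 0, so H is positive definite and the point is a local minimum.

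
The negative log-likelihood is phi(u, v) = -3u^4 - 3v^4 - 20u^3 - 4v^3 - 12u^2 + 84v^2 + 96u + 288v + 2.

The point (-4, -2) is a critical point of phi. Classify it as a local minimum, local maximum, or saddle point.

The mixed partial ∂²phi/∂u∂v is 0, so the Hessian at any point is diag(phi_uu, phi_vv) = diag(-12(3u^2 + 10u + 2), 12(-3v^2 - 2v + 14)).
At (-4, -2): H = diag(-120, 72).
The eigenvalues have opposite signs, so H is indefinite: a saddle point.

saddle point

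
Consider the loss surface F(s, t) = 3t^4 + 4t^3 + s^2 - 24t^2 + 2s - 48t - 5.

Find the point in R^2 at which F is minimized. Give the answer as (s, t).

F(s,t) separates as P(s) + Q(t) − 5, so its minimum is min P + min Q − 5.
P'(s) = 2s + 2 vanishes at s ∈ {-1}; Q'(t) = 12(t - 2)(t + 1)(t + 2) vanishes at t ∈ {-2, -1, 2}.
Local minima of P (where P''>0): P(-1)=-1. Local minima of Q: Q(-2)=16, Q(2)=-112.
So the global minimum of F is P(-1) + Q(2) − 5 = -1 − 112 − 5 = -118, attained at (-1, 2).

(-1, 2)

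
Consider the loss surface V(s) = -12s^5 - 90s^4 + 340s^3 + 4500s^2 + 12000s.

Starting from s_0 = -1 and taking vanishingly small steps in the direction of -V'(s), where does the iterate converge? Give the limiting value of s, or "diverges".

V'(s) = -60(s - 5)(s + 2)(s + 4)(s + 5), so V'(-1) = 4320.
Gradient descent moves in the -V' direction, i.e. s is decreasing.
The nearest critical point in that direction is s = -2, where V'' = 2520 > 0 (a local minimum). The iterate converges there.

-2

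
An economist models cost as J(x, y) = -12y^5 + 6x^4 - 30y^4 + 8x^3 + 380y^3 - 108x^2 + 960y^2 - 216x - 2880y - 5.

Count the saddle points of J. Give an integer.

J separates as a function of x plus a function of y, so ∇J=0 decouples.
∂J/∂x = 24(x - 3)(x + 1)(x + 3) = 0 at x ∈ {-3, -1, 3}; ∂J/∂y = -60(y - 4)(y - 1)(y + 3)(y + 4) = 0 at y ∈ {-4, -3, 1, 4}.
The Hessian is diagonal: diag(J_xx, J_yy). Second derivatives: J_xx(-3)=288, J_xx(-1)=-192, J_xx(3)=576; J_yy(-4)=2400, J_yy(-3)=-1680, J_yy(1)=3600, J_yy(4)=-10080.
Saddle points occur where the two diagonal entries have opposite signs: (-3, -3), (-3, 4), (-1, -4), (-1, 1), (3, -3), (3, 4). Count: 6.

6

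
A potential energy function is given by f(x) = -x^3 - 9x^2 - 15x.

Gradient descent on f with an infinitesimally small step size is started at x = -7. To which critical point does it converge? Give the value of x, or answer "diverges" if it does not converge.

f'(x) = -3(x + 1)(x + 5), so f'(-7) = -36.
Gradient descent moves in the -f' direction, i.e. x is increasing.
The nearest critical point in that direction is x = -5, where f'' = 12 > 0 (a local minimum). The iterate converges there.

-5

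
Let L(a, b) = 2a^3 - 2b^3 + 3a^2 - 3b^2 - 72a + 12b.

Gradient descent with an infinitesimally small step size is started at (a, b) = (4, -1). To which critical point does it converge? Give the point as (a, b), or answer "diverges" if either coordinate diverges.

(3, -2)

L is separable, so gradient descent decouples: a follows -∂L/∂a, b follows -∂L/∂b.
∂L/∂a = 6(a - 3)(a + 4); at a=4 this is 48, so a decreases.
∂L/∂b = -6(b - 1)(b + 2); at b=-1 this is 12, so b decreases.
a converges to its nearest critical value 3 (a local min of the a-part); b converges to -2. The iterate converges to (3, -2).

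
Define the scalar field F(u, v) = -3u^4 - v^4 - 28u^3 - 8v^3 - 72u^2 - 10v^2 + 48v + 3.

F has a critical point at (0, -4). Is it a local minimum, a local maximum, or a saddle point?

local maximum

The mixed partial ∂²F/∂u∂v is 0, so the Hessian at any point is diag(F_uu, F_vv) = diag(-12(3u^2 + 14u + 12), -4(3v^2 + 12v + 5)).
At (0, -4): H = diag(-144, -20).
Both eigenvalues are negative, so H is negative definite: a local maximum.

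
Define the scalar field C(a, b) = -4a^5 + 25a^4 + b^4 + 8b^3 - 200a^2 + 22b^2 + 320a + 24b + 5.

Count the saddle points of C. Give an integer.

C separates as a function of a plus a function of b, so ∇C=0 decouples.
∂C/∂a = -20(a - 4)(a - 2)(a - 1)(a + 2) = 0 at a ∈ {-2, 1, 2, 4}; ∂C/∂b = 4(b + 1)(b + 2)(b + 3) = 0 at b ∈ {-3, -2, -1}.
The Hessian is diagonal: diag(C_aa, C_bb). Second derivatives: C_aa(-2)=1440, C_aa(1)=-180, C_aa(2)=160, C_aa(4)=-720; C_bb(-3)=8, C_bb(-2)=-4, C_bb(-1)=8.
Saddle points occur where the two diagonal entries have opposite signs: (-2, -2), (1, -3), (1, -1), (2, -2), (4, -3), (4, -1). Count: 6.

6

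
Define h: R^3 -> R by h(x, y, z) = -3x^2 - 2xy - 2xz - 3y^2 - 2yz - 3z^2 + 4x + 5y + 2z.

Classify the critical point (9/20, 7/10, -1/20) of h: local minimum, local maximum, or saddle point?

The Hessian is constant: H = [[-6, -2, -2], [-2, -6, -2], [-2, -2, -6]].
Leading principal minors: Δ₁ = -6, Δ₂ = 32, Δ₃ = -160.
The minors alternate sign starting negative (−, +, −), so H is negative definite: a local maximum.

local maximum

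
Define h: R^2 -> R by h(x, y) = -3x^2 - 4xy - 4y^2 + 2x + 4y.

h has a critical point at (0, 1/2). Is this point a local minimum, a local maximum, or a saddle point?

local maximum

The Hessian of h is constant: H = [[-6, -4], [-4, -8]].
det(H) = (-6)·(-8) − (-4)² = 32.
det(H) > 0 and tr(H) = -14 < 0, so H is negative definite and the point is a local maximum.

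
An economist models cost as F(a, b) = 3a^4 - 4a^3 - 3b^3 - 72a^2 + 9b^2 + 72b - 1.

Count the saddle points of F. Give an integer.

F separates as a function of a plus a function of b, so ∇F=0 decouples.
∂F/∂a = 12a(a - 4)(a + 3) = 0 at a ∈ {-3, 0, 4}; ∂F/∂b = -9(b - 4)(b + 2) = 0 at b ∈ {-2, 4}.
The Hessian is diagonal: diag(F_aa, F_bb). Second derivatives: F_aa(-3)=252, F_aa(0)=-144, F_aa(4)=336; F_bb(-2)=54, F_bb(4)=-54.
Saddle points occur where the two diagonal entries have opposite signs: (-3, 4), (0, -2), (4, 4). Count: 3.

3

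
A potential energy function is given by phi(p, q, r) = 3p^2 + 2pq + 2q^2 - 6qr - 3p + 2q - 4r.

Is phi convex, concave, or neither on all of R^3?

neither

phi is quadratic, so its Hessian is the constant matrix H = [[6, 2, 0], [2, 4, -6], [0, -6, 0]].
Leading principal minors: 6, 20, -216.
Neither pattern holds ⇒ H is indefinite ⇒ neither convex nor concave.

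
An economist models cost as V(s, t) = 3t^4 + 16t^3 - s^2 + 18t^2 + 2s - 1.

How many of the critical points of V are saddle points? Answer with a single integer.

2

V separates as a function of s plus a function of t, so ∇V=0 decouples.
∂V/∂s = -2(s - 1) = 0 at s ∈ {1}; ∂V/∂t = 12t(t + 1)(t + 3) = 0 at t ∈ {-3, -1, 0}.
The Hessian is diagonal: diag(V_ss, V_tt). Second derivatives: V_ss(1)=-2; V_tt(-3)=72, V_tt(-1)=-24, V_tt(0)=36.
Saddle points occur where the two diagonal entries have opposite signs: (1, -3), (1, 0). Count: 2.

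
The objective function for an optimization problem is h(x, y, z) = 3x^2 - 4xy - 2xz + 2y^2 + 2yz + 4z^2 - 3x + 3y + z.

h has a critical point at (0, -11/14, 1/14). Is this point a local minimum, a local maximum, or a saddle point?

local minimum

The Hessian is constant: H = [[6, -4, -2], [-4, 4, 2], [-2, 2, 8]].
Leading principal minors: Δ₁ = 6, Δ₂ = 8, Δ₃ = 56.
All leading minors are positive, so H is positive definite: a local minimum.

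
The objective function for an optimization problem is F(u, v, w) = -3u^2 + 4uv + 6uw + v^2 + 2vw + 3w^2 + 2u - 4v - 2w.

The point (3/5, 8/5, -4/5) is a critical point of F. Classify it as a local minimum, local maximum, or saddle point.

The Hessian is constant: H = [[-6, 4, 6], [4, 2, 2], [6, 2, 6]].
Leading principal minors: Δ₁ = -6, Δ₂ = -28, Δ₃ = -120.
The minors fit neither the all-positive nor the alternating-sign pattern, so H is indefinite: a saddle point.

saddle point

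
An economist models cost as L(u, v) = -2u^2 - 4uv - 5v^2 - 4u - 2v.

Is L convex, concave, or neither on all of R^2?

L is quadratic, so its Hessian is the constant matrix H = [[-4, -4], [-4, -10]].
det(H) = 24, tr(H) = -14.
det(H) > 0 and tr(H) < 0, so H is negative definite everywhere: concave.

concave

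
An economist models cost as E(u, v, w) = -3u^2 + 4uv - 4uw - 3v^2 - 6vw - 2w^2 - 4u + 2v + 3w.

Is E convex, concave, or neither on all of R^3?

E is quadratic, so its Hessian is the constant matrix H = [[-6, 4, -4], [4, -6, -6], [-4, -6, -4]].
Leading principal minors: -6, 20, 424.
Neither pattern holds ⇒ H is indefinite ⇒ neither convex nor concave.

neither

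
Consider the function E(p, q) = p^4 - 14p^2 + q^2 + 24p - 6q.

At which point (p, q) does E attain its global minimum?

E(p,q) separates as A(p) + B(q), so its minimum is min A + min B.
A'(p) = 4(p - 2)(p - 1)(p + 3) vanishes at p ∈ {-3, 1, 2}; B'(q) = 2q - 6 vanishes at q ∈ {3}.
Local minima of A (where A''>0): A(-3)=-117, A(2)=8. Local minima of B: B(3)=-9.
So the global minimum of E is A(-3) + B(3) = -117 − 9 = -126, attained at (-3, 3).

(-3, 3)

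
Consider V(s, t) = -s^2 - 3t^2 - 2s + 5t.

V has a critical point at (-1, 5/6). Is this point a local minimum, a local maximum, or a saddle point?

The Hessian of V is constant: H = [[-2, 0], [0, -6]].
det(H) = (-2)·(-6) − 0² = 12.
det(H) > 0 and tr(H) = -8 < 0, so H is negative definite and the point is a local maximum.

local maximum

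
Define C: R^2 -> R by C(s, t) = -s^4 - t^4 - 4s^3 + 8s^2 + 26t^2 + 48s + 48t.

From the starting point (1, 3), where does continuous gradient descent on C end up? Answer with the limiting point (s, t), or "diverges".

(-2, -1)

C is separable, so gradient descent decouples: s follows -∂C/∂s, t follows -∂C/∂t.
∂C/∂s = -4(s - 2)(s + 2)(s + 3); at s=1 this is 48, so s decreases.
∂C/∂t = -4(t - 4)(t + 1)(t + 3); at t=3 this is 96, so t decreases.
s converges to its nearest critical value -2 (a local min of the s-part); t converges to -1. The iterate converges to (-2, -1).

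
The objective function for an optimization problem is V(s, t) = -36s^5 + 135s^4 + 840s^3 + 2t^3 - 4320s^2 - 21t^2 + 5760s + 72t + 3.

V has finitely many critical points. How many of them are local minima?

2

V separates as a function of s plus a function of t, so ∇V=0 decouples.
∂V/∂s = -180(s - 4)(s - 2)(s - 1)(s + 4) = 0 at s ∈ {-4, 1, 2, 4}; ∂V/∂t = 6(t - 4)(t - 3) = 0 at t ∈ {3, 4}.
The Hessian is diagonal: diag(V_ss, V_tt). Second derivatives: V_ss(-4)=43200, V_ss(1)=-2700, V_ss(2)=2160, V_ss(4)=-8640; V_tt(3)=-6, V_tt(4)=6.
Local minima occur where both diagonal entries positive: (-4, 4), (2, 4). Count: 2.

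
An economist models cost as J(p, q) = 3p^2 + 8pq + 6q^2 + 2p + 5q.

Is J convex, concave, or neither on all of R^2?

convex

J is quadratic, so its Hessian is the constant matrix H = [[6, 8], [8, 12]].
det(H) = 8, tr(H) = 18.
det(H) > 0 and tr(H) > 0, so H is positive definite everywhere: convex.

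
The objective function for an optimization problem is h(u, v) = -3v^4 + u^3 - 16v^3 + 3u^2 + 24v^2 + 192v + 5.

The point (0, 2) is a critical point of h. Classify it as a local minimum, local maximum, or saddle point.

The mixed partial ∂²h/∂u∂v is 0, so the Hessian at any point is diag(h_uu, h_vv) = diag(6(u + 1), 12(-3v^2 - 8v + 4)).
At (0, 2): H = diag(6, -288).
The eigenvalues have opposite signs, so H is indefinite: a saddle point.

saddle point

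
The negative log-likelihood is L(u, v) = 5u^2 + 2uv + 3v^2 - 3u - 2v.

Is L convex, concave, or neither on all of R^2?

L is quadratic, so its Hessian is the constant matrix H = [[10, 2], [2, 6]].
det(H) = 56, tr(H) = 16.
det(H) > 0 and tr(H) > 0, so H is positive definite everywhere: convex.

convex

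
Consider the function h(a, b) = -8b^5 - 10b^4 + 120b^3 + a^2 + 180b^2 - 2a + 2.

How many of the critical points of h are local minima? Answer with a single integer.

2

h separates as a function of a plus a function of b, so ∇h=0 decouples.
∂h/∂a = 2(a - 1) = 0 at a ∈ {1}; ∂h/∂b = -40b(b - 3)(b + 1)(b + 3) = 0 at b ∈ {-3, -1, 0, 3}.
The Hessian is diagonal: diag(h_aa, h_bb). Second derivatives: h_aa(1)=2; h_bb(-3)=1440, h_bb(-1)=-320, h_bb(0)=360, h_bb(3)=-2880.
Local minima occur where both diagonal entries positive: (1, -3), (1, 0). Count: 2.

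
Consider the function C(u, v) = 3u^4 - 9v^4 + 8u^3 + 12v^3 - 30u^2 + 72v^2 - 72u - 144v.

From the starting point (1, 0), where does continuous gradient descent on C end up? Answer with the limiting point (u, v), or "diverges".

C is separable, so gradient descent decouples: u follows -∂C/∂u, v follows -∂C/∂v.
∂C/∂u = 12(u - 2)(u + 1)(u + 3); at u=1 this is -96, so u increases.
∂C/∂v = -36(v - 2)(v - 1)(v + 2); at v=0 this is -144, so v increases.
u converges to its nearest critical value 2 (a local min of the u-part); v converges to 1. The iterate converges to (2, 1).

(2, 1)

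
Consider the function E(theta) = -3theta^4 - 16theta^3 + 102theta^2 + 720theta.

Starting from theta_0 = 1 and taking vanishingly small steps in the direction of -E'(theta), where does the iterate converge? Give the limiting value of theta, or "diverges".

-3

E'(theta) = -12(theta - 4)(theta + 3)(theta + 5), so E'(1) = 864.
Gradient descent moves in the -E' direction, i.e. theta is decreasing.
The nearest critical point in that direction is theta = -3, where E'' = 168 > 0 (a local minimum). The iterate converges there.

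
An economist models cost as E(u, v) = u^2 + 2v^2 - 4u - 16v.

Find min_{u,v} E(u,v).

-36

E(u,v) separates as P(u) + Q(v), so its minimum is min P + min Q.
P'(u) = 2u - 4 vanishes at u ∈ {2}; Q'(v) = 4v - 16 vanishes at v ∈ {4}.
Local minima of P (where P''>0): P(2)=-4. Local minima of Q: Q(4)=-32.
So the global minimum of E is P(2) + Q(4) = -4 − 32 = -36, attained at (2, 4).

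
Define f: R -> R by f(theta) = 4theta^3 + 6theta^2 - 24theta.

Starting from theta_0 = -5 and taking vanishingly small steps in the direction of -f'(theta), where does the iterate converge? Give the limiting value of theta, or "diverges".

diverges

f'(theta) = 12(theta - 1)(theta + 2), so f'(-5) = 216.
Gradient descent moves in the -f' direction, i.e. theta is decreasing.
There is no critical point below theta=-5, and f' keeps the same sign, so the iterate runs off to −∞.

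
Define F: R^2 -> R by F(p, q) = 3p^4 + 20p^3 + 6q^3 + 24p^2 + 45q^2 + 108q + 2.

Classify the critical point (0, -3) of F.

saddle point

The mixed partial ∂²F/∂p∂q is 0, so the Hessian at any point is diag(F_pp, F_qq) = diag(12(3p^2 + 10p + 4), 18(2q + 5)).
At (0, -3): H = diag(48, -18).
The eigenvalues have opposite signs, so H is indefinite: a saddle point.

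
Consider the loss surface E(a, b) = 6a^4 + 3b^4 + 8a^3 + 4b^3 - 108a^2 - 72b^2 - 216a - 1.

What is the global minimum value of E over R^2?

-1559

E(a,b) separates as P(a) + Q(b) − 1, so its minimum is min P + min Q − 1.
P'(a) = 24(a - 3)(a + 1)(a + 3) vanishes at a ∈ {-3, -1, 3}; Q'(b) = 12b(b - 3)(b + 4) vanishes at b ∈ {-4, 0, 3}.
Local minima of P (where P''>0): P(-3)=-54, P(3)=-918. Local minima of Q: Q(-4)=-640, Q(3)=-297.
So the global minimum of E is P(3) + Q(-4) − 1 = -918 − 640 − 1 = -1559, attained at (3, -4).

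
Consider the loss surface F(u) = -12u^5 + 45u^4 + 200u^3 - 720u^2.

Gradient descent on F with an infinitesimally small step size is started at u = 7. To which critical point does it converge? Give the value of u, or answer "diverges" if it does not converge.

F'(u) = -60u(u - 4)(u - 2)(u + 3), so F'(7) = -63000.
Gradient descent moves in the -F' direction, i.e. u is increasing.
There is no critical point above u=7, and F' keeps the same sign, so the iterate runs off to +∞.

diverges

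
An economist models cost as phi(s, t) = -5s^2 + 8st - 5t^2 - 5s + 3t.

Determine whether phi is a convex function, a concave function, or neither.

phi is quadratic, so its Hessian is the constant matrix H = [[-10, 8], [8, -10]].
det(H) = 36, tr(H) = -20.
det(H) > 0 and tr(H) < 0, so H is negative definite everywhere: concave.

concave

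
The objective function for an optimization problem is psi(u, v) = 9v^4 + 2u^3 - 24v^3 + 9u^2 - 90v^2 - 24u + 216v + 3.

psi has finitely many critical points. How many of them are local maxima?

psi separates as a function of u plus a function of v, so ∇psi=0 decouples.
∂psi/∂u = 6(u - 1)(u + 4) = 0 at u ∈ {-4, 1}; ∂psi/∂v = 36(v - 3)(v - 1)(v + 2) = 0 at v ∈ {-2, 1, 3}.
The Hessian is diagonal: diag(psi_uu, psi_vv). Second derivatives: psi_uu(-4)=-30, psi_uu(1)=30; psi_vv(-2)=540, psi_vv(1)=-216, psi_vv(3)=360.
Local maxima occur where both diagonal entries negative: (-4, 1). Count: 1.

1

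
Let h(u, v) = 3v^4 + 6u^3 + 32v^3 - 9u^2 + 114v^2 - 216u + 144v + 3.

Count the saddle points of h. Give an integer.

h separates as a function of u plus a function of v, so ∇h=0 decouples.
∂h/∂u = 18(u - 4)(u + 3) = 0 at u ∈ {-3, 4}; ∂h/∂v = 12(v + 1)(v + 3)(v + 4) = 0 at v ∈ {-4, -3, -1}.
The Hessian is diagonal: diag(h_uu, h_vv). Second derivatives: h_uu(-3)=-126, h_uu(4)=126; h_vv(-4)=36, h_vv(-3)=-24, h_vv(-1)=72.
Saddle points occur where the two diagonal entries have opposite signs: (-3, -4), (-3, -1), (4, -3). Count: 3.

3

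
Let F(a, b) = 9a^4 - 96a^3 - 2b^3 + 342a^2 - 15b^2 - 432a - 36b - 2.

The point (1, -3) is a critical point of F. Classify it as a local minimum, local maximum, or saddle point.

The mixed partial ∂²F/∂a∂b is 0, so the Hessian at any point is diag(F_aa, F_bb) = diag(36(3a^2 - 16a + 19), -6(2b + 5)).
At (1, -3): H = diag(216, 6).
Both eigenvalues are positive, so H is positive definite: a local minimum.

local minimum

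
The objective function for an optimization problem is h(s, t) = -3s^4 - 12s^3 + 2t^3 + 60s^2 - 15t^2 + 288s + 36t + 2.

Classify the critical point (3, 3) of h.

saddle point

The mixed partial ∂²h/∂s∂t is 0, so the Hessian at any point is diag(h_ss, h_tt) = diag(12(-3s^2 - 6s + 10), 6(2t - 5)).
At (3, 3): H = diag(-420, 6).
The eigenvalues have opposite signs, so H is indefinite: a saddle point.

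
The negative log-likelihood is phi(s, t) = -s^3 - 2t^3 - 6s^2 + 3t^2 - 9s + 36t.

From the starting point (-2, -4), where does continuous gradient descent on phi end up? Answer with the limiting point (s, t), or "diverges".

(-3, -2)

phi is separable, so gradient descent decouples: s follows -∂phi/∂s, t follows -∂phi/∂t.
∂phi/∂s = -3(s + 1)(s + 3); at s=-2 this is 3, so s decreases.
∂phi/∂t = -6(t - 3)(t + 2); at t=-4 this is -84, so t increases.
s converges to its nearest critical value -3 (a local min of the s-part); t converges to -2. The iterate converges to (-3, -2).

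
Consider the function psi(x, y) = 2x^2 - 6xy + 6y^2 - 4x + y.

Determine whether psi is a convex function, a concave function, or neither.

convex

psi is quadratic, so its Hessian is the constant matrix H = [[4, -6], [-6, 12]].
det(H) = 12, tr(H) = 16.
det(H) > 0 and tr(H) > 0, so H is positive definite everywhere: convex.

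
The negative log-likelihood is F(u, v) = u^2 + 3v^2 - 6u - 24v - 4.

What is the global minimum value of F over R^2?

-61

F(u,v) separates as P(u) + Q(v) − 4, so its minimum is min P + min Q − 4.
P'(u) = 2u - 6 vanishes at u ∈ {3}; Q'(v) = 6v - 24 vanishes at v ∈ {4}.
Local minima of P (where P''>0): P(3)=-9. Local minima of Q: Q(4)=-48.
So the global minimum of F is P(3) + Q(4) − 4 = -9 − 48 − 4 = -61, attained at (3, 4).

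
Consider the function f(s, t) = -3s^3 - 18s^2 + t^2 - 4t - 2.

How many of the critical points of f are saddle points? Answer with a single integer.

f separates as a function of s plus a function of t, so ∇f=0 decouples.
∂f/∂s = -9s(s + 4) = 0 at s ∈ {-4, 0}; ∂f/∂t = 2(t - 2) = 0 at t ∈ {2}.
The Hessian is diagonal: diag(f_ss, f_tt). Second derivatives: f_ss(-4)=36, f_ss(0)=-36; f_tt(2)=2.
Saddle points occur where the two diagonal entries have opposite signs: (0, 2). Count: 1.

1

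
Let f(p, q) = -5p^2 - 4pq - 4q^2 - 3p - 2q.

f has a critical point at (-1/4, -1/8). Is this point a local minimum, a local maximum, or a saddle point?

local maximum

The Hessian of f is constant: H = [[-10, -4], [-4, -8]].
det(H) = (-10)·(-8) − (-4)² = 64.
det(H) > 0 and tr(H) = -18 < 0, so H is negative definite and the point is a local maximum.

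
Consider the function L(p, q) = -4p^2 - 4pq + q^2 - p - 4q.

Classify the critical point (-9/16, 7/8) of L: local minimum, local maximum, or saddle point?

The Hessian of L is constant: H = [[-8, -4], [-4, 2]].
det(H) = (-8)·2 − (-4)² = -32.
Since det(H) < 0, H is indefinite and the critical point is a saddle point.

saddle point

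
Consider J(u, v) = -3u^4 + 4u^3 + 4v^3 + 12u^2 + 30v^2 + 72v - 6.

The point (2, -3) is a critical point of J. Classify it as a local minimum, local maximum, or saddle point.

local maximum

The mixed partial ∂²J/∂u∂v is 0, so the Hessian at any point is diag(J_uu, J_vv) = diag(12(-3u^2 + 2u + 2), 12(2v + 5)).
At (2, -3): H = diag(-72, -12).
Both eigenvalues are negative, so H is negative definite: a local maximum.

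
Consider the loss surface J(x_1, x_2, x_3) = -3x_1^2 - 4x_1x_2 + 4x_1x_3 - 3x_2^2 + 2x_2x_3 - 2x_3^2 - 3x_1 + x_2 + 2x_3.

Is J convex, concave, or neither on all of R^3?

J is quadratic, so its Hessian is the constant matrix H = [[-6, -4, 4], [-4, -6, 2], [4, 2, -4]].
Leading principal minors: -6, 20, -24.
Signs alternate −, +, − ⇒ H ≺ 0 ⇒ concave.

concave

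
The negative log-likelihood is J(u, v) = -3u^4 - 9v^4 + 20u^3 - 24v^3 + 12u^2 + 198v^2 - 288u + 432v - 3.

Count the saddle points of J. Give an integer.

4

J separates as a function of u plus a function of v, so ∇J=0 decouples.
∂J/∂u = -12(u - 4)(u - 3)(u + 2) = 0 at u ∈ {-2, 3, 4}; ∂J/∂v = -36(v - 3)(v + 1)(v + 4) = 0 at v ∈ {-4, -1, 3}.
The Hessian is diagonal: diag(J_uu, J_vv). Second derivatives: J_uu(-2)=-360, J_uu(3)=60, J_uu(4)=-72; J_vv(-4)=-756, J_vv(-1)=432, J_vv(3)=-1008.
Saddle points occur where the two diagonal entries have opposite signs: (-2, -1), (3, -4), (3, 3), (4, -1). Count: 4.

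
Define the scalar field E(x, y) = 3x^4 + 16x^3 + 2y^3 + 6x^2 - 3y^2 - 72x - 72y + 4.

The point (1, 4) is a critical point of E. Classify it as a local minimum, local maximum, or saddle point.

The mixed partial ∂²E/∂x∂y is 0, so the Hessian at any point is diag(E_xx, E_yy) = diag(12(3x^2 + 8x + 1), 6(2y - 1)).
At (1, 4): H = diag(144, 42).
Both eigenvalues are positive, so H is positive definite: a local minimum.

local minimum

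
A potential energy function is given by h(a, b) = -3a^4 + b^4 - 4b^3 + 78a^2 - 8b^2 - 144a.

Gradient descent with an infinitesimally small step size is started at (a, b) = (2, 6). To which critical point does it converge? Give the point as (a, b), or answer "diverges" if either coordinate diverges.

(1, 4)

h is separable, so gradient descent decouples: a follows -∂h/∂a, b follows -∂h/∂b.
∂h/∂a = -12(a - 3)(a - 1)(a + 4); at a=2 this is 72, so a decreases.
∂h/∂b = 4b(b - 4)(b + 1); at b=6 this is 336, so b decreases.
a converges to its nearest critical value 1 (a local min of the a-part); b converges to 4. The iterate converges to (1, 4).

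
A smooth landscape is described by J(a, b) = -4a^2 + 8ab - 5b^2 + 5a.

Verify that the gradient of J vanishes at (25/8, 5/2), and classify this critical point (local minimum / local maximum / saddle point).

local maximum

∇J = (-8a + 8b + 5, 8a - 10b); substituting (25/8, 5/2) gives ∇J = (0, 0), so (25/8, 5/2) is indeed a critical point.
The Hessian of J is constant: H = [[-8, 8], [8, -10]].
det(H) = (-8)·(-10) − 8² = 16.
det(H) > 0 and tr(H) = -18 < 0, so H is negative definite and the point is a local maximum.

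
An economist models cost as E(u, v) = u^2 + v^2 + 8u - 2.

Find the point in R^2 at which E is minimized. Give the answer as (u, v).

(-4, 0)

E(u,v) separates as P(u) + Q(v) − 2, so its minimum is min P + min Q − 2.
P'(u) = 2u + 8 vanishes at u ∈ {-4}; Q'(v) = 2v vanishes at v ∈ {0}.
Local minima of P (where P''>0): P(-4)=-16. Local minima of Q: Q(0)=0.
So the global minimum of E is P(-4) + Q(0) − 2 = -16 + 0 − 2 = -18, attained at (-4, 0).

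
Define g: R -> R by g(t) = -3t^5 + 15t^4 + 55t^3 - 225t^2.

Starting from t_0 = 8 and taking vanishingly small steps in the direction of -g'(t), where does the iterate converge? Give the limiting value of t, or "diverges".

diverges

g'(t) = -15t(t - 5)(t - 2)(t + 3), so g'(8) = -23760.
Gradient descent moves in the -g' direction, i.e. t is increasing.
There is no critical point above t=8, and g' keeps the same sign, so the iterate runs off to +∞.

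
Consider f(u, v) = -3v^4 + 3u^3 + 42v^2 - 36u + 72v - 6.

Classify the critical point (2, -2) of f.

saddle point

The mixed partial ∂²f/∂u∂v is 0, so the Hessian at any point is diag(f_uu, f_vv) = diag(18u, 12(-3v^2 + 7)).
At (2, -2): H = diag(36, -60).
The eigenvalues have opposite signs, so H is indefinite: a saddle point.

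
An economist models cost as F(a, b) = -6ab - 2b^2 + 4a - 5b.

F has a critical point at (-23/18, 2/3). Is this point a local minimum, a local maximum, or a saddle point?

The Hessian of F is constant: H = [[0, -6], [-6, -4]].
det(H) = 0·(-4) − (-6)² = -36.
Since det(H) < 0, H is indefinite and the critical point is a saddle point.

saddle point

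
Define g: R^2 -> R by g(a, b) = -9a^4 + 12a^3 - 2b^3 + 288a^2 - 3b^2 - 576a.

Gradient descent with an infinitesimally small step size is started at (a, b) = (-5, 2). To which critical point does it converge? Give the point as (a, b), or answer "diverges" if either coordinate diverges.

diverges

g is separable, so gradient descent decouples: a follows -∂g/∂a, b follows -∂g/∂b.
∂g/∂a = -36(a - 4)(a - 1)(a + 4); at a=-5 this is 1944, so a decreases.
∂g/∂b = -6b(b + 1); at b=2 this is -36, so b increases.
The a-coordinate has no critical point in that direction and runs off to infinity.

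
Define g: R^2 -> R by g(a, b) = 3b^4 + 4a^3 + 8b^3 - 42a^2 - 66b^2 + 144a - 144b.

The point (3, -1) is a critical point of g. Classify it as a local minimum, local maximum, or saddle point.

The mixed partial ∂²g/∂a∂b is 0, so the Hessian at any point is diag(g_aa, g_bb) = diag(12(2a - 7), 12(3b^2 + 4b - 11)).
At (3, -1): H = diag(-12, -144).
Both eigenvalues are negative, so H is negative definite: a local maximum.

local maximum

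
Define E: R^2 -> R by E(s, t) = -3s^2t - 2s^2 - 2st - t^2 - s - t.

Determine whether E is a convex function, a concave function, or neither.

The term -3s^2t is cubic, so the Hessian is not constant.
∂²E/∂s² = -6t - 4, which takes both signs as t varies (negative for sufficiently large t). A diagonal entry of the Hessian changing sign means the Hessian is neither positive- nor negative-semidefinite on all of R^2.

neither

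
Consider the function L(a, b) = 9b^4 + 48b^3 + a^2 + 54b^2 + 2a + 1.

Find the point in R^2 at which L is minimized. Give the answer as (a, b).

L(a,b) separates as P(a) + Q(b) + 1, so its minimum is min P + min Q + 1.
P'(a) = 2a + 2 vanishes at a ∈ {-1}; Q'(b) = 36b(b + 1)(b + 3) vanishes at b ∈ {-3, -1, 0}.
Local minima of P (where P''>0): P(-1)=-1. Local minima of Q: Q(-3)=-81, Q(0)=0.
So the global minimum of L is P(-1) + Q(-3) + 1 = -1 − 81 + 1 = -81, attained at (-1, -3).

(-1, -3)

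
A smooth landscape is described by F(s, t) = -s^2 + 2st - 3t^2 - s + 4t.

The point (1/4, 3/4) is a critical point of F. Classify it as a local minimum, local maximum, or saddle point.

The Hessian of F is constant: H = [[-2, 2], [2, -6]].
det(H) = (-2)·(-6) − 2² = 8.
det(H) > 0 and tr(H) = -8 < 0, so H is negative definite and the point is a local maximum.

local maximum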